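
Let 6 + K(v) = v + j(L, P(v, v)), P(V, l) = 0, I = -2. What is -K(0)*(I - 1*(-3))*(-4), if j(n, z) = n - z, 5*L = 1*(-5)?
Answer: -28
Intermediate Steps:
L = -1 (L = (1*(-5))/5 = (1/5)*(-5) = -1)
K(v) = -7 + v (K(v) = -6 + (v + (-1 - 1*0)) = -6 + (v + (-1 + 0)) = -6 + (v - 1) = -6 + (-1 + v) = -7 + v)
-K(0)*(I - 1*(-3))*(-4) = -(-7 + 0)*(-2 - 1*(-3))*(-4) = -(-7*(-2 + 3))*(-4) = -(-7*1)*(-4) = -(-7)*(-4) = -1*28 = -28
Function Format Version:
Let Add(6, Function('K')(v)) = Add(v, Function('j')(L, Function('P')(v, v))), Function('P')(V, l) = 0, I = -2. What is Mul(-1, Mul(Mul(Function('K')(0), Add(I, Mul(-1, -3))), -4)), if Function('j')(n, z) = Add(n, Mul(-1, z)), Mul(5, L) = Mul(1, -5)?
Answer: -28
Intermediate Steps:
L = -1 (L = Mul(Rational(1, 5), Mul(1, -5)) = Mul(Rational(1, 5), -5) = -1)
Function('K')(v) = Add(-7, v) (Function('K')(v) = Add(-6, Add(v, Add(-1, Mul(-1, 0)))) = Add(-6, Add(v, Add(-1, 0))) = Add(-6, Add(v, -1)) = Add(-6, Add(-1, v)) = Add(-7, v))
Mul(-1, Mul(Mul(Function('K')(0), Add(I, Mul(-1, -3))), -4)) = Mul(-1, Mul(Mul(Add(-7, 0), Add(-2, Mul(-1, -3))), -4)) = Mul(-1, Mul(Mul(-7, Add(-2, 3)), -4)) = Mul(-1, Mul(Mul(-7, 1), -4)) = Mul(-1, Mul(-7, -4)) = Mul(-1, 28) = -28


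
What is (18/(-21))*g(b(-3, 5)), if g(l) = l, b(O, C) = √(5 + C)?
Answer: -6*√10/7 ≈ -2.7105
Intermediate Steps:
(18/(-21))*g(b(-3, 5)) = (18/(-21))*√(5 + 5) = (18*(-1/21))*√10 = -6*√10/7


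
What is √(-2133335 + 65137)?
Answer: I*√2068198 ≈ 1438.1*I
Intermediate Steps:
√(-2133335 + 65137) = √(-2068198) = I*√2068198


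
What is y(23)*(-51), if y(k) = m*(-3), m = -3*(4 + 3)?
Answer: -3213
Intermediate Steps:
m = -21 (m = -3*7 = -21)
y(k) = 63 (y(k) = -21*(-3) = 63)
y(23)*(-51) = 63*(-51) = -3213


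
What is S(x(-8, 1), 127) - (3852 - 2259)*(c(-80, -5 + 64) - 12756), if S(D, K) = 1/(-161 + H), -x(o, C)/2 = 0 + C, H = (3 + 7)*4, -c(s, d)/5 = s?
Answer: 2381656067/121 ≈ 1.9683e+7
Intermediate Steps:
c(s, d) = -5*s
H = 40 (H = 10*4 = 40)
x(o, C) = -2*C (x(o, C) = -2*(0 + C) = -2*C)
S(D, K) = -1/121 (S(D, K) = 1/(-161 + 40) = 1/(-121) = -1/121)
S(x(-8, 1), 127) - (3852 - 2259)*(c(-80, -5 + 64) - 12756) = -1/121 - (3852 - 2259)*(-5*(-80) - 12756) = -1/121 - 1593*(400 - 12756) = -1/121 - 1593*(-12356) = -1/121 - 1*(-19683108) = -1/121 + 19683108 = 2381656067/121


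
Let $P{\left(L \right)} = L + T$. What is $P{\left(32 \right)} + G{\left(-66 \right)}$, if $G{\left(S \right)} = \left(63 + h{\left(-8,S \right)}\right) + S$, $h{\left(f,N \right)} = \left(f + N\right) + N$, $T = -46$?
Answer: $-157$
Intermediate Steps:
$P{\left(L \right)} = -46 + L$ ($P{\left(L \right)} = L - 46 = -46 + L$)
$h{\left(f,N \right)} = f + 2 N$ ($h{\left(f,N \right)} = \left(N + f\right) + N = f + 2 N$)
$G{\left(S \right)} = 55 + 3 S$ ($G{\left(S \right)} = \left(63 + \left(-8 + 2 S\right)\right) + S = \left(55 + 2 S\right) + S = 55 + 3 S$)
$P{\left(32 \right)} + G{\left(-66 \right)} = \left(-46 + 32\right) + \left(55 + 3 \left(-66\right)\right) = -14 + \left(55 - 198\right) = -14 - 143 = -157$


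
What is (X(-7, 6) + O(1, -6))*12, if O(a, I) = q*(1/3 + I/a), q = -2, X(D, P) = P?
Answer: 208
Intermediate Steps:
O(a, I) = -2/3 - 2*I/a (O(a, I) = -2*(1/3 + I/a) = -2/3 - 2*I/a)
(X(-7, 6) + O(1, -6))*12 = (6 + (-2/3 - 2*(-6)/1))*12 = (6 + (-2/3 - 2*(-6)*1))*12 = (6 + (-2/3 + 12))*12 = (6 + 34/3)*12 = (52/3)*12 = 208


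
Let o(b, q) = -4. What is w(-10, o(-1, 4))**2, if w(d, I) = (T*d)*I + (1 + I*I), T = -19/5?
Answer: 18225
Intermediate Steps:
T = -19/5 (T = -19*1/5 = -19/5 ≈ -3.8000)
w(d, I) = 1 + I**2 - 19*I*d/5 (w(d, I) = (-19*d/5)*I + (1 + I*I) = -19*I*d/5 + (1 + I**2) = 1 + I**2 - 19*I*d/5)
w(-10, o(-1, 4))**2 = (1 + (-4)**2 - 19/5*(-4)*(-10))**2 = (1 + 16 - 152)**2 = (-135)**2 = 18225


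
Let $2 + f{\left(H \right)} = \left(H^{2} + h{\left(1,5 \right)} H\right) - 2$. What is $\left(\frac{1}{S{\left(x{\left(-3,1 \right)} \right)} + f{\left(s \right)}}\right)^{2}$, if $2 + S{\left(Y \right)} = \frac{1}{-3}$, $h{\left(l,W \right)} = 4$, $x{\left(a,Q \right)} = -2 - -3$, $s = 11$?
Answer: $\frac{9}{226576} \approx 3.9722 \cdot 10^{-5}$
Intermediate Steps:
$x{\left(a,Q \right)} = 1$ ($x{\left(a,Q \right)} = -2 + 3 = 1$)
$S{\left(Y \right)} = - \frac{7}{3}$ ($S{\left(Y \right)} = -2 + \frac{1}{-3} = -2 - \frac{1}{3} = - \frac{7}{3}$)
$f{\left(H \right)} = -4 + H^{2} + 4 H$ ($f{\left(H \right)} = -2 - \left(2 - H^{2} - 4 H\right) = -2 + \left(-2 + H^{2} + 4 H\right) = -4 + H^{2} + 4 H$)
$\left(\frac{1}{S{\left(x{\left(-3,1 \right)} \right)} + f{\left(s \right)}}\right)^{2} = \left(\frac{1}{- \frac{7}{3} + \left(-4 + 11^{2} + 4 \cdot 11\right)}\right)^{2} = \left(\frac{1}{- \frac{7}{3} + \left(-4 + 121 + 44\right)}\right)^{2} = \left(\frac{1}{- \frac{7}{3} + 161}\right)^{2} = \left(\frac{1}{\frac{476}{3}}\right)^{2} = \left(\frac{3}{476}\right)^{2} = \frac{9}{226576}$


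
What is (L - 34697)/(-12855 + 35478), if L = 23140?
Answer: -11557/22623 ≈ -0.51085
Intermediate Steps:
(L - 34697)/(-12855 + 35478) = (23140 - 34697)/(-12855 + 35478) = -11557/22623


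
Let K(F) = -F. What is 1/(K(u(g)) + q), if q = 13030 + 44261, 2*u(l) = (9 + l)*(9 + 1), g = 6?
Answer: 1/57216 ≈ 1.7478e-5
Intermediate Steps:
u(l) = 45 + 5*l (u(l) = ((9 + l)*(9 + 1))/2 = ((9 + l)*10)/2 = (90 + 10*l)/2 = 45 + 5*l)
q = 57291
1/(K(u(g)) + q) = 1/(-(45 + 5*6) + 57291) = 1/(-(45 + 30) + 57291) = 1/(-1*75 + 57291) = 1/(-75 + 57291) = 1/57216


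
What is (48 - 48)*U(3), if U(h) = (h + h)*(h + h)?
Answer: 0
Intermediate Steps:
U(h) = 4*h² (U(h) = (2*h)*(2*h) = 4*h²)
(48 - 48)*U(3) = (48 - 48)*(4*3²) = 0*(4*9) = 0*36 = 0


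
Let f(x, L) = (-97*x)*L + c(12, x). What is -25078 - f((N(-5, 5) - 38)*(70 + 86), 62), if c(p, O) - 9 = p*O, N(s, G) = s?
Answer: -40286503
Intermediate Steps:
c(p, O) = 9 + O*p (c(p, O) = 9 + p*O = 9 + O*p)
f(x, L) = 9 + 12*x - 97*L*x (f(x, L) = (-97*x)*L + (9 + x*12) = -97*L*x + (9 + 12*x) = 9 + 12*x - 97*L*x)
-25078 - f((N(-5, 5) - 38)*(70 + 86), 62) = -25078 - (9 + 12*((-5 - 38)*(70 + 86)) - 97*62*(-5 - 38)*(70 + 86)) = -25078 - (9 + 12*(-43*156) - 97*62*(-43*156)) = -25078 - (9 + 12*(-6708) - 97*62*(-6708)) = -25078 - (9 - 80496 + 40341912) = -25078 - 1*40261425 = -25078 - 40261425 = -40286503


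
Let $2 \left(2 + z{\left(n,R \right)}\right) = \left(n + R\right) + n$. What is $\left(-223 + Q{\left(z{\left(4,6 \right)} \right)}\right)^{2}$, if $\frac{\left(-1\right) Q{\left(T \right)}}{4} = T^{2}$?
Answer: $104329$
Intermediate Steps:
$z{\left(n,R \right)} = -2 + n + \frac{R}{2}$ ($z{\left(n,R \right)} = -2 + \frac{\left(n + R\right) + n}{2} = -2 + \frac{\left(R + n\right) + n}{2} = -2 + \frac{R + 2 n}{2} = -2 + \left(n + \frac{R}{2}\right) = -2 + n + \frac{R}{2}$)
$Q{\left(T \right)} = - 4 T^{2}$
$\left(-223 + Q{\left(z{\left(4,6 \right)} \right)}\right)^{2} = \left(-223 - 4 \left(-2 + 4 + \frac{1}{2} \cdot 6\right)^{2}\right)^{2} = \left(-223 - 4 \left(-2 + 4 + 3\right)^{2}\right)^{2} = \left(-223 - 4 \cdot 5^{2}\right)^{2} = \left(-223 - 100\right)^{2} = \left(-323\right)^{2} = 104329$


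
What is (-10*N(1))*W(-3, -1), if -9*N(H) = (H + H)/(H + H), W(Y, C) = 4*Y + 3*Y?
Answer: -70/3 ≈ -23.333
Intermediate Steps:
W(Y, C) = 7*Y
N(H) = -⅑ (N(H) = -(H + H)/(9*(H + H)) = -2*H/(9*(2*H)) = -2*H*1/(2*H)/9 = -⅑*1 = -⅑)
(-10*N(1))*W(-3, -1) = (-10*(-⅑))*(7*(-3)) = (10/9)*(-21) = -70/3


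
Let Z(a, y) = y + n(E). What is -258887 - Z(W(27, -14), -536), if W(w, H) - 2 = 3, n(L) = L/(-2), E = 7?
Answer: -516695/2 ≈ -2.5835e+5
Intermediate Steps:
n(L) = -L/2 (n(L) = L*(-½) = -L/2)
W(w, H) = 5 (W(w, H) = 2 + 3 = 5)
Z(a, y) = -7/2 + y (Z(a, y) = y - ½*7 = y - 7/2 = -7/2 + y)
-258887 - Z(W(27, -14), -536) = -258887 - (-7/2 - 536) = -258887 - 1*(-1079/2) = -258887 + 1079/2 = -516695/2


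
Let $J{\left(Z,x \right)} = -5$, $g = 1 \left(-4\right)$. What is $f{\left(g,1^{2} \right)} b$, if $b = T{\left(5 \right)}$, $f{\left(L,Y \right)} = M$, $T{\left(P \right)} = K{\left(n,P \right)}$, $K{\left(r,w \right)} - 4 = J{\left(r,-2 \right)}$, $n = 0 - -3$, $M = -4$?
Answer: $4$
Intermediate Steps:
$g = -4$
$n = 3$ ($n = 0 + 3 = 3$)
$K{\left(r,w \right)} = -1$ ($K{\left(r,w \right)} = 4 - 5 = -1$)
$T{\left(P \right)} = -1$
$f{\left(L,Y \right)} = -4$
$b = -1$
$f{\left(g,1^{2} \right)} b = \left(-4\right) \left(-1\right) = 4$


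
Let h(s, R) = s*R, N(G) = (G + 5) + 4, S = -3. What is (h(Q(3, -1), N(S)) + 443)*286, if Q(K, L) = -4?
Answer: 119834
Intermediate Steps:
N(G) = 9 + G (N(G) = (5 + G) + 4 = 9 + G)
h(s, R) = R*s
(h(Q(3, -1), N(S)) + 443)*286 = ((9 - 3)*(-4) + 443)*286 = (6*(-4) + 443)*286 = (-24 + 443)*286 = 419*286 = 119834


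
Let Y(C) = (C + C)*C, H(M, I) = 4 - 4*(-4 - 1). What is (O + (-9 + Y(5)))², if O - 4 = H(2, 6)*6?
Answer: 35721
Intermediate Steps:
H(M, I) = 24 (H(M, I) = 4 - 4*(-5) = 4 + 20 = 24)
Y(C) = 2*C² (Y(C) = (2*C)*C = 2*C²)
O = 148 (O = 4 + 24*6 = 4 + 144 = 148)
(O + (-9 + Y(5)))² = (148 + (-9 + 2*5²))² = (148 + (-9 + 2*25))² = (148 + (-9 + 50))² = (148 + 41)² = 189² = 35721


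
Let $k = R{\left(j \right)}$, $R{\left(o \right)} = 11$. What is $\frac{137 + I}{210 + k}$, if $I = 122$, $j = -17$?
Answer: $\frac{259}{221} \approx 1.1719$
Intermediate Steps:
$k = 11$
$\frac{137 + I}{210 + k} = \frac{137 + 122}{210 + 11} = \frac{259}{221}$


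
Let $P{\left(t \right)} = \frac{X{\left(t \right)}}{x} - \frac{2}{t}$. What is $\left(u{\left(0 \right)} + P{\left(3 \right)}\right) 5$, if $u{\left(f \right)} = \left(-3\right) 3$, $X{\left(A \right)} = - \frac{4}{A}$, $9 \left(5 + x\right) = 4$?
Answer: $- \frac{5765}{123} \approx -46.87$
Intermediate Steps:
$x = - \frac{41}{9}$ ($x = -5 + \frac{1}{9} \cdot 4 = -5 + \frac{4}{9} = - \frac{41}{9} \approx -4.5556$)
$u{\left(f \right)} = -9$
$P{\left(t \right)} = - \frac{46}{41 t}$ ($P{\left(t \right)} = \frac{\left(-4\right) \frac{1}{t}}{- \frac{41}{9}} - \frac{2}{t} = - \frac{4}{t} \left(- \frac{9}{41}\right) - \frac{2}{t} = \frac{36}{41 t} - \frac{2}{t} = - \frac{46}{41 t}$)
$\left(u{\left(0 \right)} + P{\left(3 \right)}\right) 5 = \left(-9 - \frac{46}{41 \cdot 3}\right) 5 = \left(-9 - \frac{46}{123}\right) 5 = \left(- \frac{1153}{123}\right) 5 = - \frac{5765}{123}$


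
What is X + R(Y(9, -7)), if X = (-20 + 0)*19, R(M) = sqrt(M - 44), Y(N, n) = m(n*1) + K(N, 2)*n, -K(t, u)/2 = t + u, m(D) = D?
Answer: -380 + sqrt(103) ≈ -369.85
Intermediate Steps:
K(t, u) = -2*t - 2*u (K(t, u) = -2*(t + u) = -2*t - 2*u)
Y(N, n) = n + n*(-4 - 2*N) (Y(N, n) = n*1 + (-2*N - 2*2)*n = n + (-2*N - 4)*n = n + (-4 - 2*N)*n = n + n*(-4 - 2*N))
R(M) = sqrt(-44 + M)
X = -380 (X = -20*19 = -380)
X + R(Y(9, -7)) = -380 + sqrt(-44 - 7*(-3 - 2*9)) = -380 + sqrt(-44 - 7*(-3 - 18)) = -380 + sqrt(-44 - 7*(-21)) = -380 + sqrt(-44 + 147) = -380 + sqrt(103)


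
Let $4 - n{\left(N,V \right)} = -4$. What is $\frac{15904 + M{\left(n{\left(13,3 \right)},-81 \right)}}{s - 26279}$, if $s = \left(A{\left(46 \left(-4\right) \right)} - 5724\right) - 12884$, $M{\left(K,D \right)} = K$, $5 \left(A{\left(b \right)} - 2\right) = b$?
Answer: $- \frac{79560}{224609} \approx -0.35422$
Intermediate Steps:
$A{\left(b \right)} = 2 + \frac{b}{5}$
$n{\left(N,V \right)} = 8$ ($n{\left(N,V \right)} = 4 - -4 = 4 + 4 = 8$)
$s = - \frac{93214}{5}$ ($s = \left(\left(2 + \frac{46 \left(-4\right)}{5}\right) - 5724\right) - 12884 = \left(\left(2 + \frac{1}{5} \left(-184\right)\right) - 5724\right) - 12884 = \left(\left(2 - \frac{184}{5}\right) - 5724\right) - 12884 = \left(- \frac{174}{5} - 5724\right) - 12884 = - \frac{28794}{5} - 12884 = - \frac{93214}{5} \approx -18643.0$)
$\frac{15904 + M{\left(n{\left(13,3 \right)},-81 \right)}}{s - 26279} = \frac{15904 + 8}{- \frac{93214}{5} - 26279} = \frac{15912}{- \frac{224609}{5}} = 15912 \left(- \frac{5}{224609}\right) = - \frac{79560}{224609}$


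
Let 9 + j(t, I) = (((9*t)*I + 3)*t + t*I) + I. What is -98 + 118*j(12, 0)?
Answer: 3088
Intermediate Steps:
j(t, I) = -9 + I + I*t + t*(3 + 9*I*t) (j(t, I) = -9 + ((((9*t)*I + 3)*t + t*I) + I) = -9 + (((9*I*t + 3)*t + I*t) + I) = -9 + (((3 + 9*I*t)*t + I*t) + I) = -9 + ((t*(3 + 9*I*t) + I*t) + I) = -9 + ((I*t + t*(3 + 9*I*t)) + I) = -9 + (I + I*t + t*(3 + 9*I*t)) = -9 + I + I*t + t*(3 + 9*I*t))
-98 + 118*j(12, 0) = -98 + 118*(-9 + 0 + 3*12 + 0*12 + 9*0*12²) = -98 + 118*(-9 + 0 + 36 + 0 + 9*0*144) = -98 + 118*(-9 + 0 + 36 + 0 + 0) = -98 + 118*27 = -98 + 3186 = 3088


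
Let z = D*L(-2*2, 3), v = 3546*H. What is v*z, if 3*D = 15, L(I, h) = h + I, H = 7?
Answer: -124110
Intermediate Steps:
L(I, h) = I + h
D = 5 (D = (⅓)*15 = 5)
v = 24822 (v = 3546*7 = 24822)
z = -5 (z = 5*(-2*2 + 3) = 5*(-4 + 3) = 5*(-1) = -5)
v*z = 24822*(-5) = -124110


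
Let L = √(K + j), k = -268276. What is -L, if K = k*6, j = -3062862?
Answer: -I*√4672518 ≈ -2161.6*I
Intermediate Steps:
K = -1609656 (K = -268276*6 = -1609656)
L = I*√4672518 (L = √(-1609656 - 3062862) = √(-4672518) = I*√4672518 ≈ 2161.6*I)
-L = -I*√4672518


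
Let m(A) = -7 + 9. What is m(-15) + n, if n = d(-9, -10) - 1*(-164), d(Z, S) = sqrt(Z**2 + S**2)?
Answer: 166 + sqrt(181) ≈ 179.45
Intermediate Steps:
m(A) = 2
d(Z, S) = sqrt(S**2 + Z**2)
n = 164 + sqrt(181) (n = sqrt((-10)**2 + (-9)**2) - 1*(-164) = sqrt(100 + 81) + 164 = sqrt(181) + 164 = 164 + sqrt(181) ≈ 177.45)
m(-15) + n = 2 + (164 + sqrt(181)) = 166 + sqrt(181)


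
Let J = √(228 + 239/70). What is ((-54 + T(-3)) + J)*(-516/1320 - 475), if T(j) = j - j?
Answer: 1411911/55 - 52293*√1133930/7700 ≈ 18439.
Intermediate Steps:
T(j) = 0
J = √1133930/70 (J = √(228 + 239*(1/70)) = √(228 + 239/70) = √(16199/70) = √1133930/70 ≈ 15.212)
((-54 + T(-3)) + J)*(-516/1320 - 475) = ((-54 + 0) + √1133930/70)*(-516/1320 - 475) = (-54 + √1133930/70)*(-516*1/1320 - 475) = (-54 + √1133930/70)*(-43/110 - 475) = (-54 + √1133930/70)*(-52293/110) = 1411911/55 - 52293*√1133930/7700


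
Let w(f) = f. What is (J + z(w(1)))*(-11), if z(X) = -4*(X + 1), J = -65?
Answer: 803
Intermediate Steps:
z(X) = -4 - 4*X (z(X) = -4*(1 + X) = -4 - 4*X)
(J + z(w(1)))*(-11) = (-65 + (-4 - 4*1))*(-11) = (-65 + (-4 - 4))*(-11) = (-65 - 8)*(-11) = -73*(-11) = 803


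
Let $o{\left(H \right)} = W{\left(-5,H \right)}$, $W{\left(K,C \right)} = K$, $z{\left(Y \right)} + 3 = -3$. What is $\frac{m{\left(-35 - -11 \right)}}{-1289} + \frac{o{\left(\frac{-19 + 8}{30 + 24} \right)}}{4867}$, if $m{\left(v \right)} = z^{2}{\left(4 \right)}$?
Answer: $- \frac{181657}{6273563} \approx -0.028956$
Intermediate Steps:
$z{\left(Y \right)} = -6$ ($z{\left(Y \right)} = -3 - 3 = -6$)
$o{\left(H \right)} = -5$
$m{\left(v \right)} = 36$ ($m{\left(v \right)} = \left(-6\right)^{2} = 36$)
$\frac{m{\left(-35 - -11 \right)}}{-1289} + \frac{o{\left(\frac{-19 + 8}{30 + 24} \right)}}{4867} = \frac{36}{-1289} - \frac{5}{4867} = 36 \left(- \frac{1}{1289}\right) - \frac{5}{4867} = - \frac{36}{1289} - \frac{5}{4867} = - \frac{181657}{6273563}$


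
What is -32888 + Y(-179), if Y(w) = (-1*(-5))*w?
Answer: -33783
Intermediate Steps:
Y(w) = 5*w
-32888 + Y(-179) = -32888 + 5*(-179) = -32888 - 895 = -33783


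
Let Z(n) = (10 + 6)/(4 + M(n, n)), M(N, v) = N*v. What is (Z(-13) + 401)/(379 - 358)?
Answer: 69389/3633 ≈ 19.100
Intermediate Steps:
Z(n) = 16/(4 + n**2) (Z(n) = (10 + 6)/(4 + n*n) = 16/(4 + n**2))
(Z(-13) + 401)/(379 - 358) = (16/(4 + (-13)**2) + 401)/(379 - 358) = (16/(4 + 169) + 401)/21 = (16/173 + 401)*(1/21) = (69389/173)*(1/21) = 69389/3633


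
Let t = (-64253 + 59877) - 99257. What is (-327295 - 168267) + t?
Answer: -599195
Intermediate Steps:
t = -103633 (t = -4376 - 99257 = -103633)
(-327295 - 168267) + t = (-327295 - 168267) - 103633 = -495562 - 103633 = -599195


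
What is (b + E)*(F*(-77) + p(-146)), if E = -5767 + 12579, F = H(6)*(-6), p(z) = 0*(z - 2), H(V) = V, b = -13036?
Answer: -17252928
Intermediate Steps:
p(z) = 0 (p(z) = 0*(-2 + z) = 0)
F = -36 (F = 6*(-6) = -36)
E = 6812
(b + E)*(F*(-77) + p(-146)) = (-13036 + 6812)*(-36*(-77) + 0) = -6224*(2772 + 0) = -6224*2772 = -17252928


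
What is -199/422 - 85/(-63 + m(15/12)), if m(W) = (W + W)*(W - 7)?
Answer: 163779/261218 ≈ 0.62698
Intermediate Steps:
m(W) = 2*W*(-7 + W) (m(W) = (2*W)*(-7 + W) = 2*W*(-7 + W))
-199/422 - 85/(-63 + m(15/12)) = -199/422 - 85/(-63 + 2*(15/12)*(-7 + 15/12)) = -199*1/422 - 85/(-63 + 2*(15*(1/12))*(-7 + 15*(1/12))) = -199/422 - 85/(-63 + 2*(5/4)*(-7 + 5/4)) = -199/422 - 85/(-63 + 2*(5/4)*(-23/4)) = -199/422 - 85/(-63 - 115/8) = -199/422 - 85/(-619/8) = -199/422 - 85*(-8/619) = -199/422 + 680/619 = 163779/261218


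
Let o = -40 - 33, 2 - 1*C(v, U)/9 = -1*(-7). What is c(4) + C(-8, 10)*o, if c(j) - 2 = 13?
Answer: 3300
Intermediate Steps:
C(v, U) = -45 (C(v, U) = 18 - (-9)*(-7) = 18 - 9*7 = 18 - 63 = -45)
c(j) = 15 (c(j) = 2 + 13 = 15)
o = -73
c(4) + C(-8, 10)*o = 15 - 45*(-73) = 15 + 3285 = 3300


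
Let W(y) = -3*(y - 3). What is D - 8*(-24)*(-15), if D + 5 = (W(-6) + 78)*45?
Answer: 1840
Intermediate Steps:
W(y) = 9 - 3*y (W(y) = -3*(-3 + y) = 9 - 3*y)
D = 4720 (D = -5 + ((9 - 3*(-6)) + 78)*45 = -5 + ((9 + 18) + 78)*45 = -5 + (27 + 78)*45 = -5 + 105*45 = -5 + 4725 = 4720)
D - 8*(-24)*(-15) = 4720 - 8*(-24)*(-15) = 4720 - (-192)*(-15) = 4720 - 1*2880 = 4720 - 2880 = 1840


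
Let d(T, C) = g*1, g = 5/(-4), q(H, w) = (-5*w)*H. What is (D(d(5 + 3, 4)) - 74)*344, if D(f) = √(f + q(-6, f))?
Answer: -25456 + 172*I*√155 ≈ -25456.0 + 2141.4*I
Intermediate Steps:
q(H, w) = -5*H*w
g = -5/4 (g = 5*(-¼) = -5/4 ≈ -1.2500)
d(T, C) = -5/4 (d(T, C) = -5/4*1 = -5/4)
D(f) = √31*√f (D(f) = √(f - 5*(-6)*f) = √(f + 30*f) = √(31*f) = √31*√f)
(D(d(5 + 3, 4)) - 74)*344 = (√31*√(-5/4) - 74)*344 = (√31*(I*√5/2) - 74)*344 = (I*√155/2 - 74)*344 = (-74 + I*√155/2)*344 = -25456 + 172*I*√155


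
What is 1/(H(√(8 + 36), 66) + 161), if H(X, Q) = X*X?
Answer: 1/205 ≈ 0.0048781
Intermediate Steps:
H(X, Q) = X²
1/(H(√(8 + 36), 66) + 161) = 1/((√(8 + 36))² + 161) = 1/((√44)² + 161) = 1/((2*√11)² + 161) = 1/(44 + 161) = 1/205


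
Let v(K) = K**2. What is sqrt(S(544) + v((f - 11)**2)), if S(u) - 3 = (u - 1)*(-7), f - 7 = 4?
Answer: 3*I*sqrt(422) ≈ 61.628*I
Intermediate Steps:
f = 11 (f = 7 + 4 = 11)
S(u) = 10 - 7*u (S(u) = 3 + (u - 1)*(-7) = 3 + (-1 + u)*(-7) = 3 + (7 - 7*u) = 10 - 7*u)
sqrt(S(544) + v((f - 11)**2)) = sqrt((10 - 7*544) + ((11 - 11)**2)**2) = sqrt((10 - 3808) + (0**2)**2) = sqrt(-3798 + 0**2) = sqrt(-3798 + 0) = sqrt(-3798) = 3*I*sqrt(422)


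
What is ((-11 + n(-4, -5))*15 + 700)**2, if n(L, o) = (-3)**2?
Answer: 448900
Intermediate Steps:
n(L, o) = 9
((-11 + n(-4, -5))*15 + 700)**2 = ((-11 + 9)*15 + 700)**2 = (-2*15 + 700)**2 = (-30 + 700)**2 = 670**2 = 448900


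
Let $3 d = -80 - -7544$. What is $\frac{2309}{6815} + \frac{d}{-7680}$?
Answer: $\frac{3887}{261696} \approx 0.014853$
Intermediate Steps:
$d = 2488$ ($d = \frac{-80 - -7544}{3} = \frac{-80 + 7544}{3} = \frac{1}{3} \cdot 7464 = 2488$)
$\frac{2309}{6815} + \frac{d}{-7680} = \frac{2309}{6815} + \frac{2488}{-7680} = 2309 \cdot \frac{1}{6815} + 2488 \left(- \frac{1}{7680}\right) = \frac{2309}{6815} - \frac{311}{960} = \frac{3887}{261696}$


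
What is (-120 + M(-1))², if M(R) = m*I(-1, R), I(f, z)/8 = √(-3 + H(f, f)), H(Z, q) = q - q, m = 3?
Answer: 12672 - 5760*I*√3 ≈ 12672.0 - 9976.6*I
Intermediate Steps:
H(Z, q) = 0
I(f, z) = 8*I*√3 (I(f, z) = 8*√(-3 + 0) = 8*√(-3) = 8*(I*√3) = 8*I*√3)
M(R) = 24*I*√3 (M(R) = 3*(8*I*√3) = 24*I*√3)
(-120 + M(-1))² = (-120 + 24*I*√3)²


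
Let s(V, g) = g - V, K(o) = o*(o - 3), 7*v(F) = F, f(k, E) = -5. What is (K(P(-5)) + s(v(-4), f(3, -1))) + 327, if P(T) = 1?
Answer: 2244/7 ≈ 320.57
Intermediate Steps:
v(F) = F/7
K(o) = o*(-3 + o)
(K(P(-5)) + s(v(-4), f(3, -1))) + 327 = (1*(-3 + 1) + (-5 - (-4)/7)) + 327 = (1*(-2) + (-5 - 1*(-4/7))) + 327 = (-2 + (-5 + 4/7)) + 327 = (-2 - 31/7) + 327 = -45/7 + 327 = 2244/7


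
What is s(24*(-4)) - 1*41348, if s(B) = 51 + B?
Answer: -41393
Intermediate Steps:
s(24*(-4)) - 1*41348 = (51 + 24*(-4)) - 1*41348 = (51 - 96) - 41348 = -45 - 41348 = -41393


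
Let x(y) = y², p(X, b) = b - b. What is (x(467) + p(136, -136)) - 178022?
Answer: 40067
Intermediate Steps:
p(X, b) = 0
(x(467) + p(136, -136)) - 178022 = (467² + 0) - 178022 = (218089 + 0) - 178022 = 218089 - 178022 = 40067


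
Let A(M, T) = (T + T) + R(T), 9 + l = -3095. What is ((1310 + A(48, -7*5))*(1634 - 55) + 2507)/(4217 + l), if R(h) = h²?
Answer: 3894742/1113 ≈ 3499.3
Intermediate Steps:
l = -3104 (l = -9 - 3095 = -3104)
A(M, T) = T² + 2*T (A(M, T) = (T + T) + T² = 2*T + T² = T² + 2*T)
((1310 + A(48, -7*5))*(1634 - 55) + 2507)/(4217 + l) = ((1310 + (-7*5)*(2 - 7*5))*(1634 - 55) + 2507)/(4217 - 3104) = ((1310 - 35*(2 - 35))*1579 + 2507)/1113 = ((1310 - 35*(-33))*1579 + 2507)*(1/1113) = ((1310 + 1155)*1579 + 2507)*(1/1113) = (2465*1579 + 2507)*(1/1113) = (3892235 + 2507)*(1/1113) = 3894742*(1/1113) = 3894742/1113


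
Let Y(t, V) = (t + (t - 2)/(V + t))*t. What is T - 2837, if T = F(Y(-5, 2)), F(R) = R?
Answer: -8471/3 ≈ -2823.7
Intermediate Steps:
Y(t, V) = t*(t + (-2 + t)/(V + t)) (Y(t, V) = (t + (-2 + t)/(V + t))*t = t*(t + (-2 + t)/(V + t)))
T = 40/3 (T = -5*(-2 - 5 + (-5)² + 2*(-5))/(2 - 5) = -5*(-2 - 5 + 25 - 10)/(-3) = -5*(-⅓)*8 = 40/3 ≈ 13.333)
T - 2837 = 40/3 - 2837 = -8471/3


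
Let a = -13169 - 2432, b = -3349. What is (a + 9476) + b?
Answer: -9474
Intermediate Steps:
a = -15601
(a + 9476) + b = (-15601 + 9476) - 3349 = -6125 - 3349 = -9474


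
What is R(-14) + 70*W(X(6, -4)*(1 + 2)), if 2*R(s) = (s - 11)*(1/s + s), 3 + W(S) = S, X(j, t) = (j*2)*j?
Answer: 422405/28 ≈ 15086.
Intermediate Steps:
X(j, t) = 2*j² (X(j, t) = (2*j)*j = 2*j²)
W(S) = -3 + S
R(s) = (-11 + s)*(s + 1/s)/2 (R(s) = ((s - 11)*(1/s + s))/2 = ((-11 + s)*(1/s + s))/2 = ((-11 + s)*(s + 1/s))/2 = (-11 + s)*(s + 1/s)/2)
R(-14) + 70*W(X(6, -4)*(1 + 2)) = (½)*(-11 - 14*(1 + (-14)² - 11*(-14)))/(-14) + 70*(-3 + (2*6²)*(1 + 2)) = (½)*(-1/14)*(-11 - 14*(1 + 196 + 154)) + 70*(-3 + (2*36)*3) = (½)*(-1/14)*(-11 - 14*351) + 70*(-3 + 72*3) = (½)*(-1/14)*(-11 - 4914) + 70*(-3 + 216) = (½)*(-1/14)*(-4925) + 70*213 = 4925/28 + 14910 = 422405/28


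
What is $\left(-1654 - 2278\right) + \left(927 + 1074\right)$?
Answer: $-1931$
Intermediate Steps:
$\left(-1654 - 2278\right) + \left(927 + 1074\right) = -3932 + 2001 = -1931$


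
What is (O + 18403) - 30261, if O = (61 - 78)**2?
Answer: -11569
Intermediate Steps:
O = 289 (O = (-17)**2 = 289)
(O + 18403) - 30261 = (289 + 18403) - 30261 = 18692 - 30261 = -11569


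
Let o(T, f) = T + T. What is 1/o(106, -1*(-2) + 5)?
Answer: 1/212 ≈ 0.0047170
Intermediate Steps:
o(T, f) = 2*T
1/o(106, -1*(-2) + 5) = 1/(2*106) = 1/212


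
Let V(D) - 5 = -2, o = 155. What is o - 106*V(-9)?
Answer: -163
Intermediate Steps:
V(D) = 3 (V(D) = 5 - 2 = 3)
o - 106*V(-9) = 155 - 106*3 = 155 - 318 = -163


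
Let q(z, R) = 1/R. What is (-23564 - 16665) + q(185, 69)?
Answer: -2775800/69 ≈ -40229.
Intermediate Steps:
(-23564 - 16665) + q(185, 69) = (-23564 - 16665) + 1/69 = -40229 + 1/69 = -2775800/69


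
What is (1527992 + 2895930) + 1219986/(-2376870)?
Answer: 1752514377359/396145 ≈ 4.4239e+6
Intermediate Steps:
(1527992 + 2895930) + 1219986/(-2376870) = 4423922 + 1219986*(-1/2376870) = 4423922 - 203331/396145 = 1752514377359/396145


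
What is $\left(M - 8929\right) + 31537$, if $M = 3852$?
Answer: $26460$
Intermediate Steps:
$\left(M - 8929\right) + 31537 = \left(3852 - 8929\right) + 31537 = -5077 + 31537 = 26460$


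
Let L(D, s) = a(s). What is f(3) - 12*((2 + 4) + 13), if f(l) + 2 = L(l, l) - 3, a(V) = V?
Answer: -230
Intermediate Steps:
L(D, s) = s
f(l) = -5 + l (f(l) = -2 + (l - 3) = -2 + (-3 + l) = -5 + l)
f(3) - 12*((2 + 4) + 13) = (-5 + 3) - 12*((2 + 4) + 13) = -2 - 12*(6 + 13) = -2 - 12*19 = -2 - 228 = -230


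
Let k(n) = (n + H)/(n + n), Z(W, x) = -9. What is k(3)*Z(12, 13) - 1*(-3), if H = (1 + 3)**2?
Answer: -51/2 ≈ -25.500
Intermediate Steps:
H = 16 (H = 4**2 = 16)
k(n) = (16 + n)/(2*n) (k(n) = (n + 16)/(n + n) = (16 + n)/((2*n)) = (16 + n)*(1/(2*n)) = (16 + n)/(2*n))
k(3)*Z(12, 13) - 1*(-3) = ((1/2)*(16 + 3)/3)*(-9) - 1*(-3) = ((1/2)*(1/3)*19)*(-9) + 3 = (19/6)*(-9) + 3 = -57/2 + 3 = -51/2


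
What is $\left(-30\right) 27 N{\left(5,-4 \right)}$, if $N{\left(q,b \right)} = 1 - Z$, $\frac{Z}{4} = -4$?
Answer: $-13770$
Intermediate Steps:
$Z = -16$ ($Z = 4 \left(-4\right) = -16$)
$N{\left(q,b \right)} = 17$ ($N{\left(q,b \right)} = 1 - -16 = 1 + 16 = 17$)
$\left(-30\right) 27 N{\left(5,-4 \right)} = \left(-30\right) 27 \cdot 17 = \left(-810\right) 17 = -13770$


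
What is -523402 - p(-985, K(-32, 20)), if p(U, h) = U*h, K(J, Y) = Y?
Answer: -503702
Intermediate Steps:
-523402 - p(-985, K(-32, 20)) = -523402 - (-985)*20 = -523402 - 1*(-19700) = -523402 + 19700 = -503702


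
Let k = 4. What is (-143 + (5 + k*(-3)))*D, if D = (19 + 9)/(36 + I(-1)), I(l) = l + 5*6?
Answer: -840/13 ≈ -64.615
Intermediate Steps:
I(l) = 30 + l (I(l) = l + 30 = 30 + l)
D = 28/65 (D = (19 + 9)/(36 + (30 - 1)) = 28/(36 + 29) = 28/65 ≈ 0.43077)
(-143 + (5 + k*(-3)))*D = (-143 + (5 + 4*(-3)))*(28/65) = (-143 + (5 - 12))*(28/65) = (-143 - 7)*(28/65) = -150*28/65 = -840/13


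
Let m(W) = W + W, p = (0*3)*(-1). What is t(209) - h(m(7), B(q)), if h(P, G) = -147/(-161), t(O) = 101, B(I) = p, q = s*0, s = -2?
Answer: 2302/23 ≈ 100.09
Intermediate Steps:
p = 0 (p = 0*(-1) = 0)
m(W) = 2*W
q = 0 (q = -2*0 = 0)
B(I) = 0
h(P, G) = 21/23 (h(P, G) = -147*(-1/161) = 21/23)
t(209) - h(m(7), B(q)) = 101 - 1*21/23 = 101 - 21/23 = 2302/23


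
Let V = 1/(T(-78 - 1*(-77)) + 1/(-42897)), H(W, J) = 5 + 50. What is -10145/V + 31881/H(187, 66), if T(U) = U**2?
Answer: -22567296343/2359335 ≈ -9565.1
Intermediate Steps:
H(W, J) = 55
V = 42897/42896 (V = 1/((-78 - 1*(-77))**2 + 1/(-42897)) = 1/((-78 + 77)**2 - 1/42897) = 1/((-1)**2 - 1/42897) = 1/(1 - 1/42897) = 1/(42896/42897) = 42897/42896 ≈ 1.0000)
-10145/V + 31881/H(187, 66) = -10145/42897/42896 + 31881/55 = -10145*42896/42897 + 31881*(1/55) = -435179920/42897 + 31881/55 = -22567296343/2359335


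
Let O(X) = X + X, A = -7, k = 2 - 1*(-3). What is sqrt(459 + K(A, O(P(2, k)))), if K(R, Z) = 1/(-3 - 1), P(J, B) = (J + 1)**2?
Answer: sqrt(1835)/2 ≈ 21.418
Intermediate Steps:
k = 5 (k = 2 + 3 = 5)
P(J, B) = (1 + J)**2
O(X) = 2*X
K(R, Z) = -1/4 (K(R, Z) = 1/(-4) = -1/4)
sqrt(459 + K(A, O(P(2, k)))) = sqrt(459 - 1/4) = sqrt(1835/4) = sqrt(1835)/2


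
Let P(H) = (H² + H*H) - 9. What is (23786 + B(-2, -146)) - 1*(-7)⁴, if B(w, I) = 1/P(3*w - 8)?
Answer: 8190456/383 ≈ 21385.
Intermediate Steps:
P(H) = -9 + 2*H² (P(H) = (H² + H²) - 9 = 2*H² - 9 = -9 + 2*H²)
B(w, I) = 1/(-9 + 2*(-8 + 3*w)²) (B(w, I) = 1/(-9 + 2*(3*w - 8)²) = 1/(-9 + 2*(-8 + 3*w)²))
(23786 + B(-2, -146)) - 1*(-7)⁴ = (23786 + 1/(-9 + 2*(-8 + 3*(-2))²)) - 1*(-7)⁴ = (23786 + 1/(-9 + 2*(-8 - 6)²)) - 1*2401 = (23786 + 1/(-9 + 2*(-14)²)) - 2401 = (23786 + 1/(-9 + 2*196)) - 2401 = (23786 + 1/(-9 + 392)) - 2401 = (23786 + 1/383) - 2401 = 9110039/383 - 2401 = 8190456/383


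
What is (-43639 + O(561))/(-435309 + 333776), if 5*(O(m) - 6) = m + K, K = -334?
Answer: 217938/507665 ≈ 0.42930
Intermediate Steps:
O(m) = -304/5 + m/5 (O(m) = 6 + (m - 334)/5 = 6 + (-334 + m)/5 = 6 + (-334/5 + m/5) = -304/5 + m/5)
(-43639 + O(561))/(-435309 + 333776) = (-43639 + (-304/5 + (⅕)*561))/(-435309 + 333776) = (-43639 + (-304/5 + 561/5))/(-101533) = (-43639 + 257/5)*(-1/101533) = -217938/5*(-1/101533) = 217938/507665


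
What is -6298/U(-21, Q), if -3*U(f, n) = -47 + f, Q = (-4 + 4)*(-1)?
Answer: -9447/34 ≈ -277.85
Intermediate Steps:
Q = 0 (Q = 0*(-1) = 0)
U(f, n) = 47/3 - f/3 (U(f, n) = -(-47 + f)/3 = 47/3 - f/3)
-6298/U(-21, Q) = -6298/(47/3 - ⅓*(-21)) = -6298/(47/3 + 7) = -6298/68/3 = -6298*3/68 = -9447/34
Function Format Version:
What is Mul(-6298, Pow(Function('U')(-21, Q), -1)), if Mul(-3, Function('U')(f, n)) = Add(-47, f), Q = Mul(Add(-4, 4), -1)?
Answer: Rational(-9447, 34) ≈ -277.85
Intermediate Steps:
Q = 0 (Q = Mul(0, -1) = 0)
Function('U')(f, n) = Add(Rational(47, 3), Mul(Rational(-1, 3), f)) (Function('U')(f, n) = Mul(Rational(-1, 3), Add(-47, f)) = Add(Rational(47, 3), Mul(Rational(-1, 3), f)))
Mul(-6298, Pow(Function('U')(-21, Q), -1)) = Mul(-6298, Pow(Add(Rational(47, 3), Mul(Rational(-1, 3), -21)), -1)) = Mul(-6298, Pow(Add(Rational(47, 3), 7), -1)) = Mul(-6298, Pow(Rational(68, 3), -1)) = Mul(-6298, Rational(3, 68)) = Rational(-9447, 34)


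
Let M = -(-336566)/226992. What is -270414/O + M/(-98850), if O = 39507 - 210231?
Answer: 252813955083959/159613845469200 ≈ 1.5839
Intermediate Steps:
M = 168283/113496 (M = -(-336566)/226992 = -1*(-168283/113496) = 168283/113496 ≈ 1.4827)
O = -170724
-270414/O + M/(-98850) = -270414/(-170724) + (168283/113496)/(-98850) = -270414*(-1/170724) + (168283/113496)*(-1/98850) = 45069/28454 - 168283/11219079600 = 252813955083959/159613845469200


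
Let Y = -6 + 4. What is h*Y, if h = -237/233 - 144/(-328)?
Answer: 11046/9553 ≈ 1.1563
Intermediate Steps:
Y = -2
h = -5523/9553 (h = -237*1/233 - 144*(-1/328) = -237/233 + 18/41 = -5523/9553 ≈ -0.57814)
h*Y = -5523/9553*(-2) = 11046/9553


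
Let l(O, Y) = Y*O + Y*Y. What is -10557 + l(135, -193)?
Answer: 637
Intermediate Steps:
l(O, Y) = Y**2 + O*Y (l(O, Y) = O*Y + Y**2 = Y**2 + O*Y)
-10557 + l(135, -193) = -10557 - 193*(135 - 193) = -10557 - 193*(-58) = -10557 + 11194 = 637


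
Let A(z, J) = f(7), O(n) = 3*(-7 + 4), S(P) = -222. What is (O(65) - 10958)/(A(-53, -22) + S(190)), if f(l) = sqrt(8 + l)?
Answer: 73778/1493 + 997*sqrt(15)/4479 ≈ 50.278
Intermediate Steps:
O(n) = -9 (O(n) = 3*(-3) = -9)
A(z, J) = sqrt(15) (A(z, J) = sqrt(8 + 7) = sqrt(15))
(O(65) - 10958)/(A(-53, -22) + S(190)) = (-9 - 10958)/(sqrt(15) - 222) = -10967/(-222 + sqrt(15))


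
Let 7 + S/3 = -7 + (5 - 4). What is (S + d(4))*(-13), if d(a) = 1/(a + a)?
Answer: 4043/8 ≈ 505.38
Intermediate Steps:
S = -39 (S = -21 + 3*(-7 + (5 - 4)) = -21 + 3*(-7 + 1) = -21 + 3*(-6) = -21 - 18 = -39)
d(a) = 1/(2*a)
(S + d(4))*(-13) = (-39 + (½)/4)*(-13) = (-39 + (½)*(¼))*(-13) = (-39 + ⅛)*(-13) = -311/8*(-13) = 4043/8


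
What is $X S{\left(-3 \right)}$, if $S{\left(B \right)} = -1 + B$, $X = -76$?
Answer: $304$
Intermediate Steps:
$X S{\left(-3 \right)} = - 76 \left(-1 - 3\right) = \left(-76\right) \left(-4\right) = 304$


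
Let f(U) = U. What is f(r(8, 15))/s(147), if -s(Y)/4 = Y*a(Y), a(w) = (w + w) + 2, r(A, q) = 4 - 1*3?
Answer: -1/174048 ≈ -5.7455e-6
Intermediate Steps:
r(A, q) = 1 (r(A, q) = 4 - 3 = 1)
a(w) = 2 + 2*w (a(w) = 2*w + 2 = 2 + 2*w)
s(Y) = -4*Y*(2 + 2*Y)
f(r(8, 15))/s(147) = 1/(-8*147*(1 + 147)) = 1/(-8*147*148) = 1/(-174048) = 1*(-1/174048) = -1/174048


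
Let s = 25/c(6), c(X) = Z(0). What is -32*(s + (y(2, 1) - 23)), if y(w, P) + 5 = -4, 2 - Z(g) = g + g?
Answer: 624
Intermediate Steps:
Z(g) = 2 - 2*g (Z(g) = 2 - (g + g) = 2 - 2*g)
c(X) = 2 (c(X) = 2 - 2*0 = 2 + 0 = 2)
y(w, P) = -9 (y(w, P) = -5 - 4 = -9)
s = 25/2 ≈ 12.500
-32*(s + (y(2, 1) - 23)) = -32*(25/2 + (-9 - 23)) = -32*(25/2 - 32) = -32*(-39/2) = 624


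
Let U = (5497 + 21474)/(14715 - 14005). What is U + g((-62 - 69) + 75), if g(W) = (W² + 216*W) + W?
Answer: -6374389/710 ≈ -8978.0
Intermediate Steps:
g(W) = W² + 217*W
U = 26971/710 ≈ 37.987
U + g((-62 - 69) + 75) = 26971/710 + ((-62 - 69) + 75)*(217 + ((-62 - 69) + 75)) = 26971/710 + (-131 + 75)*(217 + (-131 + 75)) = 26971/710 - 56*(217 - 56) = 26971/710 - 56*161 = 26971/710 - 9016 = -6374389/710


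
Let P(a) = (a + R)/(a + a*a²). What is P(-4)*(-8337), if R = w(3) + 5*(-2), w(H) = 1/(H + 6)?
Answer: -347375/204 ≈ -1702.8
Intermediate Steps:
w(H) = 1/(6 + H)
R = -89/9 (R = 1/(6 + 3) + 5*(-2) = 1/9 - 10 = ⅑ - 10 = -89/9 ≈ -9.8889)
P(a) = (-89/9 + a)/(a + a³) (P(a) = (a - 89/9)/(a + a*a²) = (-89/9 + a)/(a + a³))
P(-4)*(-8337) = ((-89/9 - 4)/((-4)*(1 + (-4)²)))*(-8337) = -¼*(-125/9)/(1 + 16)*(-8337) = -¼*(-125/9)/17*(-8337) = -¼*1/17*(-125/9)*(-8337) = (125/612)*(-8337) = -347375/204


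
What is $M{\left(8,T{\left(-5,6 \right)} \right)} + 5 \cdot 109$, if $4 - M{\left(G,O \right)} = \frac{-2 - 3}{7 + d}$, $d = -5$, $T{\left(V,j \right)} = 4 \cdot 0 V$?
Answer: $\frac{1103}{2} \approx 551.5$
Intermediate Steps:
$T{\left(V,j \right)} = 0$ ($T{\left(V,j \right)} = 0 V = 0$)
$M{\left(G,O \right)} = \frac{13}{2}$ ($M{\left(G,O \right)} = 4 - \frac{-2 - 3}{7 - 5} = 4 - - \frac{5}{2} = 4 + \frac{5}{2} = \frac{13}{2}$)
$M{\left(8,T{\left(-5,6 \right)} \right)} + 5 \cdot 109 = \frac{13}{2} + 5 \cdot 109 = \frac{13}{2} + 545 = \frac{1103}{2}$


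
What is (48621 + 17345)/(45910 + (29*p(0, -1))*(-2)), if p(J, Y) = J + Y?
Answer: 32983/22984 ≈ 1.4350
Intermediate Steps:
(48621 + 17345)/(45910 + (29*p(0, -1))*(-2)) = (48621 + 17345)/(45910 + (29*(0 - 1))*(-2)) = 65966/(45910 + (29*(-1))*(-2)) = 65966/(45910 - 29*(-2)) = 65966/(45910 + 58) = 65966/45968 = 65966*(1/45968) = 32983/22984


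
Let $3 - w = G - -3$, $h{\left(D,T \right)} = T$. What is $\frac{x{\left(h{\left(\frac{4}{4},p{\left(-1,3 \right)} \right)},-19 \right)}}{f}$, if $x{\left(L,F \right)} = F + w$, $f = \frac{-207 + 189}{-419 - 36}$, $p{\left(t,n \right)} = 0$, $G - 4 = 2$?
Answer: $- \frac{11375}{18} \approx -631.94$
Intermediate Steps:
$G = 6$ ($G = 4 + 2 = 6$)
$f = \frac{18}{455}$ ($f = - \frac{18}{-455} = \left(-18\right) \left(- \frac{1}{455}\right) = \frac{18}{455} \approx 0.03956$)
$w = -6$ ($w = 3 - \left(6 - -3\right) = 3 - \left(6 + 3\right) = 3 - 9 = -6$)
$x{\left(L,F \right)} = -6 + F$ ($x{\left(L,F \right)} = F - 6 = -6 + F$)
$\frac{x{\left(h{\left(\frac{4}{4},p{\left(-1,3 \right)} \right)},-19 \right)}}{f} = \frac{-6 - 19}{\frac{18}{455}} = \left(-25\right) \frac{455}{18} = - \frac{11375}{18}$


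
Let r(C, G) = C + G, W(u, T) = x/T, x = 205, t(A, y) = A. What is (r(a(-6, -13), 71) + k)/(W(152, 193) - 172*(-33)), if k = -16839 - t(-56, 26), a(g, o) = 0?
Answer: -3225416/1095673 ≈ -2.9438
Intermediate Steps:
W(u, T) = 205/T
k = -16783 (k = -16839 - 1*(-56) = -16839 + 56 = -16783)
(r(a(-6, -13), 71) + k)/(W(152, 193) - 172*(-33)) = ((0 + 71) - 16783)/(205/193 - 172*(-33)) = (71 - 16783)/(205*(1/193) + 5676) = -16712/(205/193 + 5676) = -16712/1095673/193 = -16712*193/1095673 = -3225416/1095673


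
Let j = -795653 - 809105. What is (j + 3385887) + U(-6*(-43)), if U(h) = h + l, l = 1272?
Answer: 1782659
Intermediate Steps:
j = -1604758
U(h) = 1272 + h (U(h) = h + 1272 = 1272 + h)
(j + 3385887) + U(-6*(-43)) = (-1604758 + 3385887) + (1272 - 6*(-43)) = 1781129 + (1272 + 258) = 1781129 + 1530 = 1782659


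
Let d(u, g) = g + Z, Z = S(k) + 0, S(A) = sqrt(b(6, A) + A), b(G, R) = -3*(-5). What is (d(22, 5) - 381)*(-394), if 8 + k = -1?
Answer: 148144 - 394*sqrt(6) ≈ 1.4718e+5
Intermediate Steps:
b(G, R) = 15
k = -9 (k = -8 - 1 = -9)
S(A) = sqrt(15 + A)
Z = sqrt(6) (Z = sqrt(15 - 9) + 0 = sqrt(6) + 0 = sqrt(6) ≈ 2.4495)
d(u, g) = g + sqrt(6)
(d(22, 5) - 381)*(-394) = ((5 + sqrt(6)) - 381)*(-394) = (-376 + sqrt(6))*(-394) = 148144 - 394*sqrt(6)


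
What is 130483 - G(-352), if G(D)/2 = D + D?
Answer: 131891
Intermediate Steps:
G(D) = 4*D (G(D) = 2*(D + D) = 2*(2*D) = 4*D)
130483 - G(-352) = 130483 - 4*(-352) = 130483 - 1*(-1408) = 130483 + 1408 = 131891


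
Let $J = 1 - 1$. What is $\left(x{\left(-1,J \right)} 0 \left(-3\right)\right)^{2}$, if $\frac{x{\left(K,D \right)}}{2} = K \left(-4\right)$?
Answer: $0$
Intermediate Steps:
$J = 0$ ($J = 1 - 1 = 0$)
$x{\left(K,D \right)} = - 8 K$ ($x{\left(K,D \right)} = 2 K \left(-4\right) = 2 \left(- 4 K\right) = - 8 K$)
$\left(x{\left(-1,J \right)} 0 \left(-3\right)\right)^{2} = \left(\left(-8\right) \left(-1\right) 0 \left(-3\right)\right)^{2} = \left(8 \cdot 0 \left(-3\right)\right)^{2} = \left(0 \left(-3\right)\right)^{2} = 0^{2} = 0$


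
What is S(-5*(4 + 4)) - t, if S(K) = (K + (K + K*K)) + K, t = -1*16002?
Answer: 17482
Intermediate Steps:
t = -16002
S(K) = K² + 3*K (S(K) = (K + (K + K²)) + K = (K² + 2*K) + K = K² + 3*K)
S(-5*(4 + 4)) - t = (-5*(4 + 4))*(3 - 5*(4 + 4)) - 1*(-16002) = (-5*8)*(3 - 5*8) + 16002 = -40*(3 - 40) + 16002 = -40*(-37) + 16002 = 1480 + 16002 = 17482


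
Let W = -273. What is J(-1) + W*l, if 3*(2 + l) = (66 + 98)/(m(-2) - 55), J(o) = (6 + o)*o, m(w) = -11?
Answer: 25315/33 ≈ 767.12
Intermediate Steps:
J(o) = o*(6 + o)
l = -280/99 (l = -2 + ((66 + 98)/(-11 - 55))/3 = -2 + (164/(-66))/3 = -2 + (164*(-1/66))/3 = -2 + (⅓)*(-82/33) = -2 - 82/99 = -280/99 ≈ -2.8283)
J(-1) + W*l = -(6 - 1) - 273*(-280/99) = -1*5 + 25480/33 = -5 + 25480/33 = 25315/33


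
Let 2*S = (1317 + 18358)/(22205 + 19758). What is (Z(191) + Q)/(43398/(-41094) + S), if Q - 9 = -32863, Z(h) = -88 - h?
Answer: 6348384120714/157427561 ≈ 40326.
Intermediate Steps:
S = 19675/83926 (S = ((1317 + 18358)/(22205 + 19758))/2 = (19675/41963)/2 = (19675*(1/41963))/2 = (½)*(19675/41963) = 19675/83926 ≈ 0.23443)
Q = -32854 (Q = 9 - 32863 = -32854)
(Z(191) + Q)/(43398/(-41094) + S) = ((-88 - 1*191) - 32854)/(43398/(-41094) + 19675/83926) = ((-88 - 191) - 32854)/(43398*(-1/41094) + 19675/83926) = (-279 - 32854)/(-2411/2283 + 19675/83926) = -33133/(-157427561/191603058) = -33133*(-191603058/157427561) = 6348384120714/157427561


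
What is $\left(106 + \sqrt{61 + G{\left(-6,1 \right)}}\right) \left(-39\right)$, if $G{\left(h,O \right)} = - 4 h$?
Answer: $-4134 - 39 \sqrt{85} \approx -4493.6$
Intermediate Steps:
$\left(106 + \sqrt{61 + G{\left(-6,1 \right)}}\right) \left(-39\right) = \left(106 + \sqrt{61 - -24}\right) \left(-39\right) = \left(106 + \sqrt{61 + 24}\right) \left(-39\right) = \left(106 + \sqrt{85}\right) \left(-39\right) = -4134 - 39 \sqrt{85}$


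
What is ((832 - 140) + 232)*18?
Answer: 16632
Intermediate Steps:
((832 - 140) + 232)*18 = (692 + 232)*18 = 924*18 = 16632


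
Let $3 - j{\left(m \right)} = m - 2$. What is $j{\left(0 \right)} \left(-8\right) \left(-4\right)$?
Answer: $160$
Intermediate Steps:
$j{\left(m \right)} = 5 - m$ ($j{\left(m \right)} = 3 - \left(m - 2\right) = 3 - \left(-2 + m\right) = 5 - m$)
$j{\left(0 \right)} \left(-8\right) \left(-4\right) = \left(5 - 0\right) \left(-8\right) \left(-4\right) = \left(5 + 0\right) \left(-8\right) \left(-4\right) = 5 \left(-8\right) \left(-4\right) = \left(-40\right) \left(-4\right) = 160$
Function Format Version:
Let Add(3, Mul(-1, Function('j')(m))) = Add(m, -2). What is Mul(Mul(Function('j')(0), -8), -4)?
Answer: 160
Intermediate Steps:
Function('j')(m) = Add(5, Mul(-1, m)) (Function('j')(m) = Add(3, Mul(-1, Add(m, -2))) = Add(3, Mul(-1, Add(-2, m))) = Add(3, Add(2, Mul(-1, m))) = Add(5, Mul(-1, m)))
Mul(Mul(Function('j')(0), -8), -4) = Mul(Mul(Add(5, Mul(-1, 0)), -8), -4) = Mul(Mul(Add(5, 0), -8), -4) = Mul(Mul(5, -8), -4) = Mul(-40, -4) = 160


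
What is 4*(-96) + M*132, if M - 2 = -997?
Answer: -131724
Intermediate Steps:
M = -995 (M = 2 - 997 = -995)
4*(-96) + M*132 = 4*(-96) - 995*132 = -384 - 131340 = -131724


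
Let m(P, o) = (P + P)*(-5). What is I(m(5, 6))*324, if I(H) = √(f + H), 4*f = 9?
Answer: 162*I*√191 ≈ 2238.9*I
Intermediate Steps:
f = 9/4 (f = (¼)*9 = 9/4 ≈ 2.2500)
m(P, o) = -10*P (m(P, o) = (2*P)*(-5) = -10*P)
I(H) = √(9/4 + H)
I(m(5, 6))*324 = (√(9 + 4*(-10*5))/2)*324 = (√(9 + 4*(-50))/2)*324 = (√(9 - 200)/2)*324 = (√(-191)/2)*324 = ((I*√191)/2)*324 = (I*√191/2)*324 = 162*I*√191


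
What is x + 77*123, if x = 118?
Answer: 9589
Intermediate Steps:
x + 77*123 = 118 + 77*123 = 118 + 9471 = 9589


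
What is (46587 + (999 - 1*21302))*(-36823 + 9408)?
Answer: -720575860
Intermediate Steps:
(46587 + (999 - 1*21302))*(-36823 + 9408) = (46587 + (999 - 21302))*(-27415) = (46587 - 20303)*(-27415) = 26284*(-27415) = -720575860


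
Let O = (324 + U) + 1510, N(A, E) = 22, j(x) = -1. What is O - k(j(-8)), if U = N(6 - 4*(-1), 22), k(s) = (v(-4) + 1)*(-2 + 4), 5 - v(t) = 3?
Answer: 1850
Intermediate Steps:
v(t) = 2 (v(t) = 5 - 1*3 = 5 - 3 = 2)
k(s) = 6 (k(s) = (2 + 1)*(-2 + 4) = 3*2 = 6)
U = 22
O = 1856 (O = (324 + 22) + 1510 = 346 + 1510 = 1856)
O - k(j(-8)) = 1856 - 1*6 = 1856 - 6 = 1850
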